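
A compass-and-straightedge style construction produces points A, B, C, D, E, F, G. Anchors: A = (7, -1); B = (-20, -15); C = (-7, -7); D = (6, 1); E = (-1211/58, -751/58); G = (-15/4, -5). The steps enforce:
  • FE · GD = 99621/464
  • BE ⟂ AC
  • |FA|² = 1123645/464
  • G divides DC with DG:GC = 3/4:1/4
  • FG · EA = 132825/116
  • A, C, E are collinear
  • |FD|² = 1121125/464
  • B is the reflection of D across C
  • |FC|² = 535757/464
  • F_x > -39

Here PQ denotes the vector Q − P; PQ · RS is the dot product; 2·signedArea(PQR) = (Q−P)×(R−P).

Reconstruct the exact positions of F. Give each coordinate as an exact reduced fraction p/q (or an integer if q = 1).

1. F_x = -4409/116  [FG · EA = 132825/116 ∩ FE · GD = 99621/464]
2. F_y = -606/29  [FG · EA = 132825/116 ∩ FE · GD = 99621/464]
   → F = (-4409/116, -606/29)

F = (-4409/116, -606/29)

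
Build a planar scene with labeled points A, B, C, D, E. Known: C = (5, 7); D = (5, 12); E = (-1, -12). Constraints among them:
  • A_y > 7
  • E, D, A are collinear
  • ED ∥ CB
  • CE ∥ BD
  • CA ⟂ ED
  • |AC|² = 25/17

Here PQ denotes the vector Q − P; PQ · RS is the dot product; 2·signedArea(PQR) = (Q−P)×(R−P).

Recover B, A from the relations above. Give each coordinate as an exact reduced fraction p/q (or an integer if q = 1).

A = (65/17, 124/17)
B = (11, 31)

1. B_x = 11  [CE ∥ BD ∩ ED ∥ CB]
2. B_y = 31  [CE ∥ BD ∩ ED ∥ CB]
   → B = (11, 31)
3. A_x = 65/17  [E, D, A are collinear ∩ CA ⟂ ED]
4. A_y = 124/17  [E, D, A are collinear ∩ CA ⟂ ED]
   → A = (65/17, 124/17)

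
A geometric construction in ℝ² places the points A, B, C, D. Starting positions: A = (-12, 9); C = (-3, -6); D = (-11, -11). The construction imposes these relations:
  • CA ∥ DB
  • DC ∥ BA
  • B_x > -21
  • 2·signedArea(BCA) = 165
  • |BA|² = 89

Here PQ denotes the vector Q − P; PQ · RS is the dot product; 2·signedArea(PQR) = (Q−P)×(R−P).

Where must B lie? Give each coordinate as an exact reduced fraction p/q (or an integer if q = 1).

B = (-20, 4)

1. B_x = -20  [DC ∥ BA ∩ CA ∥ DB]
2. B_y = 4  [DC ∥ BA ∩ CA ∥ DB]
   → B = (-20, 4)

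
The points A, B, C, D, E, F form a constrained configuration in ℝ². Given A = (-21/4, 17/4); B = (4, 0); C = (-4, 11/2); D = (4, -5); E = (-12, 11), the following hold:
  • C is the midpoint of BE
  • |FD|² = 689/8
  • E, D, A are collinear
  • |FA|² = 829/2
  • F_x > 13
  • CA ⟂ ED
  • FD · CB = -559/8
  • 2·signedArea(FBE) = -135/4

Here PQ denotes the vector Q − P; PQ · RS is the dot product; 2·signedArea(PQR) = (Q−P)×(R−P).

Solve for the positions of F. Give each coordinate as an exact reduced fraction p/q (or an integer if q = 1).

F = (53/4, -17/4)

1. F_x = 53/4  [2·signedArea(FBE) = -135/4 ∩ FD · CB = -559/8]
2. F_y = -17/4  [2·signedArea(FBE) = -135/4 ∩ FD · CB = -559/8]
   → F = (53/4, -17/4)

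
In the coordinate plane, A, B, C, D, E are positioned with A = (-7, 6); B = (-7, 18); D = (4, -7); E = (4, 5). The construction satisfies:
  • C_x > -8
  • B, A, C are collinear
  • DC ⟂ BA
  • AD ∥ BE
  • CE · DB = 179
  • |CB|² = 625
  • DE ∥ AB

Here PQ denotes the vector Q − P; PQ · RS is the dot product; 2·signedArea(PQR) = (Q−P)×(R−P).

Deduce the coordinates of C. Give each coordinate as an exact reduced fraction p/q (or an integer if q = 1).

1. C_x = -7  [B, A, C are collinear ∩ DC ⟂ BA]
2. C_y = -7  [B, A, C are collinear ∩ DC ⟂ BA]
   → C = (-7, -7)

C = (-7, -7)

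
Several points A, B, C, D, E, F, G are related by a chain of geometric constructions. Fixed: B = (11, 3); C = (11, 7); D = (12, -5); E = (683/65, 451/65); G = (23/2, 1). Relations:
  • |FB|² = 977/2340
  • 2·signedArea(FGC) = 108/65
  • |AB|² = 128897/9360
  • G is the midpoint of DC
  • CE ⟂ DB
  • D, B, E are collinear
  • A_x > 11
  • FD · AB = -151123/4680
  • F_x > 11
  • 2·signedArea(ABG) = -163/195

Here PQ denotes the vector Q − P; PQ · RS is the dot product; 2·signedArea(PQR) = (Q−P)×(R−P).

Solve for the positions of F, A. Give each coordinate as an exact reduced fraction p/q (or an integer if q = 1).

1. A_x = 8971/780  [line 2·x + 1/2·y + -8839/390 = 0 ∩ |AB|² = 128897/9360]
2. A_y = -44/65  [line 2·x + 1/2·y + -8839/390 = 0 ∩ |AB|² = 128897/9360]
   → A = (8971/780, -44/65)
3. F_x = 4291/390  [2·signedArea(FGC) = 108/65 ∩ FD · AB = -151123/4680]
4. F_y = 237/65  [2·signedArea(FGC) = 108/65 ∩ FD · AB = -151123/4680]
   → F = (4291/390, 237/65)

A = (8971/780, -44/65)
F = (4291/390, 237/65)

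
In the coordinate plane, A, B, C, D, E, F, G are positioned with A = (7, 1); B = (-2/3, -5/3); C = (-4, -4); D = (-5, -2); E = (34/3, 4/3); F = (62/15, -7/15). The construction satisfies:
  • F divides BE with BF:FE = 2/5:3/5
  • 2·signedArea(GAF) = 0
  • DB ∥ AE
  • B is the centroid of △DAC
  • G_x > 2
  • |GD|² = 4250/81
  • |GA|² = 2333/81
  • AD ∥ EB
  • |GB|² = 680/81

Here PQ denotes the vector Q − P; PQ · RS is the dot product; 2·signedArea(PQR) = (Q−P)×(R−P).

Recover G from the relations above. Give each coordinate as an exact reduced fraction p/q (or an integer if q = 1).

G = (20/9, -13/9)

1. G_x = 20/9  [line 22/15·x + -43/15·y + -37/5 = 0 ∩ |GB|² = 680/81]
2. G_y = -13/9  [line 22/15·x + -43/15·y + -37/5 = 0 ∩ |GB|² = 680/81]
   → G = (20/9, -13/9)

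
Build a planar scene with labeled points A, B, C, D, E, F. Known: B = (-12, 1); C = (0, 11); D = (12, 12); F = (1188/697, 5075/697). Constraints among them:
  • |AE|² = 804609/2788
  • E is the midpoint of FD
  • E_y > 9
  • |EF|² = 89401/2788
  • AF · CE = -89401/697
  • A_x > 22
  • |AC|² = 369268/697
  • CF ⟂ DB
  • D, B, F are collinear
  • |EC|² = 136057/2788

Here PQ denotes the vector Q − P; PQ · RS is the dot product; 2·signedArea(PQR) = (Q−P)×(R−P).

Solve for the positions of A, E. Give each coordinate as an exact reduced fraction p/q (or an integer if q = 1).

A = (15540/697, 11653/697)
E = (4776/697, 13439/1394)

1. E_x = 4776/697  [E is the midpoint of FD]
2. E_y = 13439/1394  [E is the midpoint of FD]
   → E = (4776/697, 13439/1394)
3. A_x = 15540/697  [line -4776/697·x + 1895/1394·y + 181285/1394 = 0 ∩ |AE|² = 804609/2788]
4. A_y = 11653/697  [line -4776/697·x + 1895/1394·y + 181285/1394 = 0 ∩ |AE|² = 804609/2788]
   → A = (15540/697, 11653/697)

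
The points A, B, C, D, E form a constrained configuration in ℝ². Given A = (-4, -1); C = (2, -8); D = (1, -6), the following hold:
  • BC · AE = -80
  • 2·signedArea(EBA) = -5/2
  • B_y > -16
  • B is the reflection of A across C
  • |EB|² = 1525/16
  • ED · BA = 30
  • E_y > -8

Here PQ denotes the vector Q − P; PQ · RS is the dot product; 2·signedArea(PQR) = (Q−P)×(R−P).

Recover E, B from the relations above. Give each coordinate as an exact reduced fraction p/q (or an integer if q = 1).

B = (8, -15)
E = (7/4, -15/2)

1. B_x = 8  [B is the reflection of A across C]
2. B_y = -15  [B is the reflection of A across C]
   → B = (8, -15)
3. E_x = 7/4  [ED · BA = 30 ∩ 2·signedArea(EBA) = -5/2]
4. E_y = -15/2  [ED · BA = 30 ∩ 2·signedArea(EBA) = -5/2]
   → E = (7/4, -15/2)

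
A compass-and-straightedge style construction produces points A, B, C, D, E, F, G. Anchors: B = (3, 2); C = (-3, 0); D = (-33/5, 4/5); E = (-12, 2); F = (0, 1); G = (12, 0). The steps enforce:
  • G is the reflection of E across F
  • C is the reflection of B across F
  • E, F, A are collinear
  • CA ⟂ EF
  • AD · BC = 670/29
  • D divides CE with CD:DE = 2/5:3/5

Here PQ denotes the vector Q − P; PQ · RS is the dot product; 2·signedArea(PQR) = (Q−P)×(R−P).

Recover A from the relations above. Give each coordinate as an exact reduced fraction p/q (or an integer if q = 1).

A = (-84/29, 36/29)

1. A_x = -84/29  [E, F, A are collinear ∩ CA ⟂ EF]
2. A_y = 36/29  [E, F, A are collinear ∩ CA ⟂ EF]
   → A = (-84/29, 36/29)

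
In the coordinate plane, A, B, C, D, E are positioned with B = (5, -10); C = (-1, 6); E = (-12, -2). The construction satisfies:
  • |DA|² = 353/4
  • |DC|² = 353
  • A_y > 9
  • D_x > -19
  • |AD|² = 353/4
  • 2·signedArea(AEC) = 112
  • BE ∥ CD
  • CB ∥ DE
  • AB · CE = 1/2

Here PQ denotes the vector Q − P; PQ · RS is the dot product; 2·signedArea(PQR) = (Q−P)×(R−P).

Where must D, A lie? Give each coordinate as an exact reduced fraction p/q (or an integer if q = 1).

A = (-19/2, 10)
D = (-18, 14)

1. D_x = -18  [CB ∥ DE ∩ BE ∥ CD]
2. D_y = 14  [CB ∥ DE ∩ BE ∥ CD]
   → D = (-18, 14)
3. A_x = -19/2  [AB · CE = 1/2 ∩ 2·signedArea(AEC) = 112]
4. A_y = 10  [AB · CE = 1/2 ∩ 2·signedArea(AEC) = 112]
   → A = (-19/2, 10)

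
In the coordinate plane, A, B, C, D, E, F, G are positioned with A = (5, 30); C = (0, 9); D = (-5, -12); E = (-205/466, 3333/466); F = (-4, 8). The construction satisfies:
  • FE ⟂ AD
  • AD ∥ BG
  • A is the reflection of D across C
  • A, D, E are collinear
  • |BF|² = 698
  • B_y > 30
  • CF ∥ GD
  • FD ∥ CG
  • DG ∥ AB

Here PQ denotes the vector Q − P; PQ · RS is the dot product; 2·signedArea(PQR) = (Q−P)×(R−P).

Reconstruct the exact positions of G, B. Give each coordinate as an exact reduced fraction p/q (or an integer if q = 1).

B = (9, 31)
G = (-1, -11)

1. G_x = -1  [CF ∥ GD ∩ FD ∥ CG]
2. G_y = -11  [CF ∥ GD ∩ FD ∥ CG]
   → G = (-1, -11)
3. B_x = 9  [AD ∥ BG ∩ DG ∥ AB]
4. B_y = 31  [AD ∥ BG ∩ DG ∥ AB]
   → B = (9, 31)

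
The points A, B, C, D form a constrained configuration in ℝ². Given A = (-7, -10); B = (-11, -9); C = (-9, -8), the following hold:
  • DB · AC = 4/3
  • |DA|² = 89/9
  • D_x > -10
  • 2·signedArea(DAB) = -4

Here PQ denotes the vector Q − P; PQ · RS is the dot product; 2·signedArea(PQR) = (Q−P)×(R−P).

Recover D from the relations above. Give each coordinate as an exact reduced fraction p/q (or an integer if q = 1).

D = (-29/3, -25/3)

1. D_x = -29/3  [2·signedArea(DAB) = -4 ∩ DB · AC = 4/3]
2. D_y = -25/3  [2·signedArea(DAB) = -4 ∩ DB · AC = 4/3]
   → D = (-29/3, -25/3)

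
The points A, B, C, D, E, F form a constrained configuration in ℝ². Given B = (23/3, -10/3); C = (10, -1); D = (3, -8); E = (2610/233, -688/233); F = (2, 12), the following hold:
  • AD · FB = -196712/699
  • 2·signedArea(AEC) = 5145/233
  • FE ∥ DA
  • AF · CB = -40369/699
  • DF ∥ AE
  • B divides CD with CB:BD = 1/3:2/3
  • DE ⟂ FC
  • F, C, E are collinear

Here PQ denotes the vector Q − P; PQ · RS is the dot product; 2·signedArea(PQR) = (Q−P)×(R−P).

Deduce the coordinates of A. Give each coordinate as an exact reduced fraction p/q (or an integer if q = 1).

1. A_x = 2843/233  [DF ∥ AE ∩ FE ∥ DA]
2. A_y = -5348/233  [DF ∥ AE ∩ FE ∥ DA]
   → A = (2843/233, -5348/233)

A = (2843/233, -5348/233)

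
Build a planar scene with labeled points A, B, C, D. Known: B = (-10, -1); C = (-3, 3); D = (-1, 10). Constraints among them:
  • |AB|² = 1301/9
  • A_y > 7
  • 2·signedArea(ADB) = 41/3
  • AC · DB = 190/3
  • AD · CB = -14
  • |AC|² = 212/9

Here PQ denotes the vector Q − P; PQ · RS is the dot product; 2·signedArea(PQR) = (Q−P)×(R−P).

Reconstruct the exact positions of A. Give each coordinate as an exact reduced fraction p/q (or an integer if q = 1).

1. A_x = -5/3  [2·signedArea(ADB) = 41/3 ∩ AD · CB = -14]
2. A_y = 23/3  [2·signedArea(ADB) = 41/3 ∩ AD · CB = -14]
   → A = (-5/3, 23/3)

A = (-5/3, 23/3)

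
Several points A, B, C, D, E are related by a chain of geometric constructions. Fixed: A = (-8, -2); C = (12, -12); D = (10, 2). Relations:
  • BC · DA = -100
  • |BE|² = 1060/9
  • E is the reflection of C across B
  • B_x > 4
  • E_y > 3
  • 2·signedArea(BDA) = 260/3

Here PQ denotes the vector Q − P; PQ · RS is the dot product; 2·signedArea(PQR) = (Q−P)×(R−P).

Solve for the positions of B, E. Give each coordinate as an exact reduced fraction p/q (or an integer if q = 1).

B = (14/3, -4)
E = (-8/3, 4)

1. B_x = 14/3  [2·signedArea(BDA) = 260/3 ∩ BC · DA = -100]
2. B_y = -4  [2·signedArea(BDA) = 260/3 ∩ BC · DA = -100]
   → B = (14/3, -4)
3. E_x = -8/3  [E is the reflection of C across B]
4. E_y = 4  [E is the reflection of C across B]
   → E = (-8/3, 4)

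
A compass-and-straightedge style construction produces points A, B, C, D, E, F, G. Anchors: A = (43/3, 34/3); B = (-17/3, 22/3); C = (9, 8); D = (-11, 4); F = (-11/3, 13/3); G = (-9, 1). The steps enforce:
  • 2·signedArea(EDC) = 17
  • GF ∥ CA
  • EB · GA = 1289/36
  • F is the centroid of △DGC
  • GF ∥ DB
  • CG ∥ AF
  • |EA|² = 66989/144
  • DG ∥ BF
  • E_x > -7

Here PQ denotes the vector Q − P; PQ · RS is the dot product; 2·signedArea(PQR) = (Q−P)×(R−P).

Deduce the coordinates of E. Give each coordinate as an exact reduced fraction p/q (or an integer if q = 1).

1. E_x = -13/2  [2·signedArea(EDC) = 17 ∩ EB · GA = 1289/36]
2. E_y = 23/4  [2·signedArea(EDC) = 17 ∩ EB · GA = 1289/36]
   → E = (-13/2, 23/4)

E = (-13/2, 23/4)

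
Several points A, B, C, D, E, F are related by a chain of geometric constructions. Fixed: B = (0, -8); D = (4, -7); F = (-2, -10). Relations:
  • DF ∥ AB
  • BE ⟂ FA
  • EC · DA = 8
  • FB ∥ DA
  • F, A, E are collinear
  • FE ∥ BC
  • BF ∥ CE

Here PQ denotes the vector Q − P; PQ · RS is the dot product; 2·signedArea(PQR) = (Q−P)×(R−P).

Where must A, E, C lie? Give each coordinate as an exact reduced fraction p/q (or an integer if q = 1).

1. A_x = 6  [DF ∥ AB ∩ FB ∥ DA]
2. A_y = -5  [DF ∥ AB ∩ FB ∥ DA]
   → A = (6, -5)
3. E_x = 30/89  [F, A, E are collinear ∩ BE ⟂ FA]
4. E_y = -760/89  [F, A, E are collinear ∩ BE ⟂ FA]
   → E = (30/89, -760/89)
5. C_x = 208/89  [BF ∥ CE ∩ FE ∥ BC]
6. C_y = -582/89  [BF ∥ CE ∩ FE ∥ BC]
   → C = (208/89, -582/89)

A = (6, -5)
C = (208/89, -582/89)
E = (30/89, -760/89)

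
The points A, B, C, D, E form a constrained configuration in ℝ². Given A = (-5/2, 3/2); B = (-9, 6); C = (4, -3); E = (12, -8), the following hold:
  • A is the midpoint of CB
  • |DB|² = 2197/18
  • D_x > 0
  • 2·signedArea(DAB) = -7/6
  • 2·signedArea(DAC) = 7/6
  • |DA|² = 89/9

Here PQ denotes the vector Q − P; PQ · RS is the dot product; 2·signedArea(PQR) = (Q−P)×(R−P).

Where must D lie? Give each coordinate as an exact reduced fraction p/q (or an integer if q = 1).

D = (1/6, -1/6)

1. D_x = 1/6  [line -9/2·x + -13/2·y + -1/3 = 0 ∩ |DA|² = 89/9]
2. D_y = -1/6  [line -9/2·x + -13/2·y + -1/3 = 0 ∩ |DA|² = 89/9]
   → D = (1/6, -1/6)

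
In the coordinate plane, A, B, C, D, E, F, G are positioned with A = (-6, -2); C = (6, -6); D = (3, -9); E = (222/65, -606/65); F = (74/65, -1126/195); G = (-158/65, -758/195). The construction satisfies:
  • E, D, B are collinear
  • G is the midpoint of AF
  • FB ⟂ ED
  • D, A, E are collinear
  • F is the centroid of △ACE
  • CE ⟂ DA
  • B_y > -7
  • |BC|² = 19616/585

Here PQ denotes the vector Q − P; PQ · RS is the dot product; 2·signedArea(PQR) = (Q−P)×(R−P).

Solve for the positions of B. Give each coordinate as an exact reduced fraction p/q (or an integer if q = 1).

1. B_x = 18/65  [E, D, B are collinear ∩ FB ⟂ ED]
2. B_y = -1342/195  [E, D, B are collinear ∩ FB ⟂ ED]
   → B = (18/65, -1342/195)

B = (18/65, -1342/195)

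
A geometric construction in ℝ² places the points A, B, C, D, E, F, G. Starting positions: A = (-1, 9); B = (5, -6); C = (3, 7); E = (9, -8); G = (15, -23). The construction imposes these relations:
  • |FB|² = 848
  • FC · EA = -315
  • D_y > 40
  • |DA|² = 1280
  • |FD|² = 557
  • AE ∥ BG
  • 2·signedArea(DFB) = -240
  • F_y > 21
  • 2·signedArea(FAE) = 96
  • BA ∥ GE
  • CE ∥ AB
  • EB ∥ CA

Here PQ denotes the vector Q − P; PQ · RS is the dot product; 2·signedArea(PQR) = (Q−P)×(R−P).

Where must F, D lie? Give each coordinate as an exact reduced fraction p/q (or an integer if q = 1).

1. F_x = -3  [2·signedArea(FAE) = 96 ∩ FC · EA = -315]
2. F_y = 22  [2·signedArea(FAE) = 96 ∩ FC · EA = -315]
   → F = (-3, 22)
3. D_x = -17  [line 28·x + 8·y + 148 = 0 ∩ |FD|² = 557]
4. D_y = 41  [line 28·x + 8·y + 148 = 0 ∩ |FD|² = 557]
   → D = (-17, 41)

D = (-17, 41)
F = (-3, 22)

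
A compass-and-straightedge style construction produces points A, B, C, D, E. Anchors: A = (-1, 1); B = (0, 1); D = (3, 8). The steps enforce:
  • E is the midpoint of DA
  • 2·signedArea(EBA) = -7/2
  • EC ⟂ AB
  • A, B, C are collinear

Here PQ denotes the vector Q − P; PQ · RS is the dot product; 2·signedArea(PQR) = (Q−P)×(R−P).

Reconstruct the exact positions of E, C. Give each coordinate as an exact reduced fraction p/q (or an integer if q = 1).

1. E_x = 1  [E is the midpoint of DA]
2. E_y = 9/2  [E is the midpoint of DA]
   → E = (1, 9/2)
3. C_x = 1  [A, B, C are collinear ∩ EC ⟂ AB]
4. C_y = 1  [A, B, C are collinear ∩ EC ⟂ AB]
   → C = (1, 1)

C = (1, 1)
E = (1, 9/2)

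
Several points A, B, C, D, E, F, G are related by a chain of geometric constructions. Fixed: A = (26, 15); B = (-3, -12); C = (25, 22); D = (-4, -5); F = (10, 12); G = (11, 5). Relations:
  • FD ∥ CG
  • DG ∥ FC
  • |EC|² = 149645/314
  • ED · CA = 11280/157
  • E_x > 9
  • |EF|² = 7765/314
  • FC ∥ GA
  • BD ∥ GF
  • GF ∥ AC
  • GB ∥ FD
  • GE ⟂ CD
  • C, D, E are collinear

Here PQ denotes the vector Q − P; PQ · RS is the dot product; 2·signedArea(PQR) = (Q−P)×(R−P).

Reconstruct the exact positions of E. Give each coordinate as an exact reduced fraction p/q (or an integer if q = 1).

E = (2833/314, 2237/314)

1. E_x = 2833/314  [C, D, E are collinear ∩ GE ⟂ CD]
2. E_y = 2237/314  [C, D, E are collinear ∩ GE ⟂ CD]
   → E = (2833/314, 2237/314)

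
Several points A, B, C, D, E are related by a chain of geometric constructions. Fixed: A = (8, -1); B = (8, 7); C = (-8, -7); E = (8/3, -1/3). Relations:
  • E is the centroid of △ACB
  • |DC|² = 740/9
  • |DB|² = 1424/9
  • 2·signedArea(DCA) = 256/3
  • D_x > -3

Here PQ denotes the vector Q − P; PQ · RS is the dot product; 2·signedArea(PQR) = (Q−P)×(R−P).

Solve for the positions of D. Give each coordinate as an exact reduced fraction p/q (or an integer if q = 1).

1. D_x = -8/3  [line -6·x + 16·y + -64/3 = 0 ∩ |DC|² = 740/9]
2. D_y = 1/3  [line -6·x + 16·y + -64/3 = 0 ∩ |DC|² = 740/9]
   → D = (-8/3, 1/3)

D = (-8/3, 1/3)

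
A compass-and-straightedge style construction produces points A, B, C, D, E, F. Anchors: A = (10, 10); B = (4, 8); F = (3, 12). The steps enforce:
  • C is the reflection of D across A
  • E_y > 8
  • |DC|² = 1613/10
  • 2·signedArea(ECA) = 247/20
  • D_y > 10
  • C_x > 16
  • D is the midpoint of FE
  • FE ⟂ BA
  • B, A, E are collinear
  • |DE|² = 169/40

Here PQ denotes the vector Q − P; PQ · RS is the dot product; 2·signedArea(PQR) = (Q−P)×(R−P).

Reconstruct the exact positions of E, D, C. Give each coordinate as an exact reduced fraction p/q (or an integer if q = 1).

C = (327/20, 199/20)
D = (73/20, 201/20)
E = (43/10, 81/10)

1. E_x = 43/10  [B, A, E are collinear ∩ FE ⟂ BA]
2. E_y = 81/10  [B, A, E are collinear ∩ FE ⟂ BA]
   → E = (43/10, 81/10)
3. D_x = 73/20  [D is the midpoint of FE]
4. D_y = 201/20  [D is the midpoint of FE]
   → D = (73/20, 201/20)
5. C_x = 327/20  [C is the reflection of D across A]
6. C_y = 199/20  [C is the reflection of D across A]
   → C = (327/20, 199/20)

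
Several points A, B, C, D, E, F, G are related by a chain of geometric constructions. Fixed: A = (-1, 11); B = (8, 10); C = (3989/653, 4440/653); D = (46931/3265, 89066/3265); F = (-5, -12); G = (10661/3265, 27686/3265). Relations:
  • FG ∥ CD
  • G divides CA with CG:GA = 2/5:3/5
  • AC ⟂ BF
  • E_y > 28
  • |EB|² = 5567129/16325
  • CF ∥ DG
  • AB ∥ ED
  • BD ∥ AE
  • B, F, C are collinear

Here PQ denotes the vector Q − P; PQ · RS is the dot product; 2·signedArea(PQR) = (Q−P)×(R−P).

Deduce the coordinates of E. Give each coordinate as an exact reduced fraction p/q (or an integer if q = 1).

E = (17546/3265, 92331/3265)

1. E_x = 17546/3265  [AB ∥ ED ∩ BD ∥ AE]
2. E_y = 92331/3265  [AB ∥ ED ∩ BD ∥ AE]
   → E = (17546/3265, 92331/3265)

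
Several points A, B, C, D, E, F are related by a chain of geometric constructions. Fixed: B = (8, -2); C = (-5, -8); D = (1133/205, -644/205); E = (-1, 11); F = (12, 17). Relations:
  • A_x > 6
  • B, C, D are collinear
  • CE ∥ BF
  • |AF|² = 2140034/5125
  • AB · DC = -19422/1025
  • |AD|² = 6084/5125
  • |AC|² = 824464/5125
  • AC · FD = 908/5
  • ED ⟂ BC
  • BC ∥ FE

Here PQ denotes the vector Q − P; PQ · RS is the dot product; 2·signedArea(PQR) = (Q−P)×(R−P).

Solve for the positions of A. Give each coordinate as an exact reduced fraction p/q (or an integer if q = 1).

A = (6679/1025, -2752/1025)

1. A_x = 6679/1025  [AB · DC = -19422/1025 ∩ AC · FD = 908/5]
2. A_y = -2752/1025  [AB · DC = -19422/1025 ∩ AC · FD = 908/5]
   → A = (6679/1025, -2752/1025)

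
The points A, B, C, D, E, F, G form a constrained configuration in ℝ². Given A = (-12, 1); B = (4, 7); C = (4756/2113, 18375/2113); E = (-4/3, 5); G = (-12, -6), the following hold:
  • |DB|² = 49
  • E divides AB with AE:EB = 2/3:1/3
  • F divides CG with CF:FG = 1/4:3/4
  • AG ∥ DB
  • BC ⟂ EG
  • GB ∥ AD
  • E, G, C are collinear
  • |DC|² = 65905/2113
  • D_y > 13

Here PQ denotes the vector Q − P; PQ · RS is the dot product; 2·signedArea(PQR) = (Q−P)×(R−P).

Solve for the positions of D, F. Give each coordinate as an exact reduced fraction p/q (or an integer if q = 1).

D = (4, 14)
F = (-2772/2113, 42447/8452)

1. D_x = 4  [AG ∥ DB ∩ GB ∥ AD]
2. D_y = 14  [AG ∥ DB ∩ GB ∥ AD]
   → D = (4, 14)
3. F_x = -2772/2113  [F divides CG with CF:FG = 1/4:3/4]
4. F_y = 42447/8452  [F divides CG with CF:FG = 1/4:3/4]
   → F = (-2772/2113, 42447/8452)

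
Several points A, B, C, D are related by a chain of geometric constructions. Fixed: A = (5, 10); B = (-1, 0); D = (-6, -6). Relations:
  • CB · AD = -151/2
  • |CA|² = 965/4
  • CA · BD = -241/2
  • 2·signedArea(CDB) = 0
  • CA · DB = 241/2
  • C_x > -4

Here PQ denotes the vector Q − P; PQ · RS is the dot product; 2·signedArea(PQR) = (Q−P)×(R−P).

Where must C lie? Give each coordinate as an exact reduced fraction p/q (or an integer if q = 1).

C = (-7/2, -3)

1. C_x = -7/2  [2·signedArea(CDB) = 0 ∩ CA · DB = 241/2]
2. C_y = -3  [2·signedArea(CDB) = 0 ∩ CA · DB = 241/2]
   → C = (-7/2, -3)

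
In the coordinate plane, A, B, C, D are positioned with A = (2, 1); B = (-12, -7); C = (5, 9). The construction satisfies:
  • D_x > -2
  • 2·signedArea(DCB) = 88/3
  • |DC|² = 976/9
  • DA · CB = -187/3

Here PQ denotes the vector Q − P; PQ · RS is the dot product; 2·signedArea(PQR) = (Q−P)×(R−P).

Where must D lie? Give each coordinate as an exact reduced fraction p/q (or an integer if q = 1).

D = (-5/3, 1)

1. D_x = -5/3  [2·signedArea(DCB) = 88/3 ∩ DA · CB = -187/3]
2. D_y = 1  [2·signedArea(DCB) = 88/3 ∩ DA · CB = -187/3]
   → D = (-5/3, 1)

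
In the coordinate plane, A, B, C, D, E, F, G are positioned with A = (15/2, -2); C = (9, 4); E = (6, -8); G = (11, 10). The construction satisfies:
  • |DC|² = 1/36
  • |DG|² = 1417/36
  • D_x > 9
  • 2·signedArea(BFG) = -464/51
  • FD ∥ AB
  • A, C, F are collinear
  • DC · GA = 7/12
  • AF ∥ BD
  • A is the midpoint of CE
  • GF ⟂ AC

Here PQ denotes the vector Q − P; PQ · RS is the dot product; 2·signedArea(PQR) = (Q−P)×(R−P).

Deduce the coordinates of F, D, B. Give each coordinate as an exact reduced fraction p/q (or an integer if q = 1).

1. F_x = 179/17  [A, C, F are collinear ∩ GF ⟂ AC]
2. F_y = 172/17  [A, C, F are collinear ∩ GF ⟂ AC]
   → F = (179/17, 172/17)
3. D_x = 55/6  [line 7/2·x + 12·y + -961/12 = 0 ∩ |DC|² = 1/36]
4. D_y = 4  [line 7/2·x + 12·y + -961/12 = 0 ∩ |DC|² = 1/36]
   → D = (55/6, 4)
5. B_x = 313/51  [AF ∥ BD ∩ FD ∥ AB]
6. B_y = -138/17  [AF ∥ BD ∩ FD ∥ AB]
   → B = (313/51, -138/17)

B = (313/51, -138/17)
D = (55/6, 4)
F = (179/17, 172/17)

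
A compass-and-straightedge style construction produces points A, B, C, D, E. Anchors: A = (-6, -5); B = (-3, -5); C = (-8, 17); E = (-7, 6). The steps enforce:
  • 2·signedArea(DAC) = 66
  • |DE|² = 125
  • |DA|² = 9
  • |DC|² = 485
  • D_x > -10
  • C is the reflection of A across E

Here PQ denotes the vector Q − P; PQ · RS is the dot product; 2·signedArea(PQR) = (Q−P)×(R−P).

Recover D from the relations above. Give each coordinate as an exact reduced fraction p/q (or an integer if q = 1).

D = (-9, -5)

1. D_x = -9  [line -22·x + -2·y + -208 = 0 ∩ |DE|² = 125]
2. D_y = -5  [line -22·x + -2·y + -208 = 0 ∩ |DE|² = 125]
   → D = (-9, -5)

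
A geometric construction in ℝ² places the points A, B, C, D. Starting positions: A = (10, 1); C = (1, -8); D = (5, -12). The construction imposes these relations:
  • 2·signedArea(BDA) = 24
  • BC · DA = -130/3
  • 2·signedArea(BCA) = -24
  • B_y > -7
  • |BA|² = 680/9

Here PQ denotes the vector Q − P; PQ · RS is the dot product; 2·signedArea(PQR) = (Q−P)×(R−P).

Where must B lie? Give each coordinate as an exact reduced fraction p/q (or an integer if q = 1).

B = (16/3, -19/3)

1. B_x = 16/3  [2·signedArea(BDA) = 24 ∩ 2·signedArea(BCA) = -24]
2. B_y = -19/3  [2·signedArea(BDA) = 24 ∩ 2·signedArea(BCA) = -24]
   → B = (16/3, -19/3)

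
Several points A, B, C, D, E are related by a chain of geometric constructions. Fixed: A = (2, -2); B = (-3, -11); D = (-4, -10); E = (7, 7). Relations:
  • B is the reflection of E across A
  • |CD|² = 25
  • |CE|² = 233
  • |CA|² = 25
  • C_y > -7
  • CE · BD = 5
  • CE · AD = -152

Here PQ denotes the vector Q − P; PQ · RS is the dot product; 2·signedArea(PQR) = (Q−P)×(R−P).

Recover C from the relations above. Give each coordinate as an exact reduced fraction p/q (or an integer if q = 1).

C = (-1, -6)

1. C_x = -1  [CE · AD = -152 ∩ CE · BD = 5]
2. C_y = -6  [CE · AD = -152 ∩ CE · BD = 5]
   → C = (-1, -6)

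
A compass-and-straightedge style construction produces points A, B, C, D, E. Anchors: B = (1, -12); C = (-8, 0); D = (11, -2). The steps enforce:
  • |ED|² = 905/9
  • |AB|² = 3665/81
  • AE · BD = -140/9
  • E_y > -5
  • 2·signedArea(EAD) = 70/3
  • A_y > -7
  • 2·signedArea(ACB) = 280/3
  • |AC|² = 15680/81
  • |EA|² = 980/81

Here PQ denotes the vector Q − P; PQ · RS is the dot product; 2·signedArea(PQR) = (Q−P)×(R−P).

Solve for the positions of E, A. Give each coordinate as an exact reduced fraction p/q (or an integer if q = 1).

A = (40/9, -56/9)
E = (4/3, -14/3)

1. A_x = 40/9  [line 12·x + 9·y + 8/3 = 0 ∩ |AB|² = 3665/81]
2. A_y = -56/9  [line 12·x + 9·y + 8/3 = 0 ∩ |AB|² = 3665/81]
   → A = (40/9, -56/9)
3. E_x = 4/3  [2·signedArea(EAD) = 70/3 ∩ AE · BD = -140/9]
4. E_y = -14/3  [2·signedArea(EAD) = 70/3 ∩ AE · BD = -140/9]
   → E = (4/3, -14/3)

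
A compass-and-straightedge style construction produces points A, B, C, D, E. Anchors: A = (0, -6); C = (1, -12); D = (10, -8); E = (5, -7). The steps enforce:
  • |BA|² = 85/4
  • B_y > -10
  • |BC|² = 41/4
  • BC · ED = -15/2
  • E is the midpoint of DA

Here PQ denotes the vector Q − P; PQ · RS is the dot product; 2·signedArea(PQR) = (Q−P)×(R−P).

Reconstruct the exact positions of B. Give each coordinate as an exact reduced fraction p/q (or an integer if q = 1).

1. B_x = 3  [line -5·x + 1·y + 49/2 = 0 ∩ |BC|² = 41/4]
2. B_y = -19/2  [line -5·x + 1·y + 49/2 = 0 ∩ |BC|² = 41/4]
   → B = (3, -19/2)

B = (3, -19/2)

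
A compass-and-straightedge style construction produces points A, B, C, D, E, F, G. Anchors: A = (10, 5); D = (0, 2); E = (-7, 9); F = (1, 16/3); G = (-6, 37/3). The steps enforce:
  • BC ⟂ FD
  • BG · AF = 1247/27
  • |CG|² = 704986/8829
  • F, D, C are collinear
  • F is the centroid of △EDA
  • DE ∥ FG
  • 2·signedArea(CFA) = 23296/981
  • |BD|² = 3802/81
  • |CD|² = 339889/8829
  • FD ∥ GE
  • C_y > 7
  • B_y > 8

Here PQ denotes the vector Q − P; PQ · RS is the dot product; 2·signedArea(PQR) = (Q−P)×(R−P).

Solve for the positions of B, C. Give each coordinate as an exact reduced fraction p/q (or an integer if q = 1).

1. B_x = -1  [line 9·x + -1/3·y + 322/27 = 0 ∩ |BD|² = 3802/81]
2. B_y = 79/9  [line 9·x + -1/3·y + 322/27 = 0 ∩ |BD|² = 3802/81]
   → B = (-1, 79/9)
3. C_x = 583/327  [F, D, C are collinear ∩ BC ⟂ FD]
4. C_y = 7792/981  [F, D, C are collinear ∩ BC ⟂ FD]
   → C = (583/327, 7792/981)

B = (-1, 79/9)
C = (583/327, 7792/981)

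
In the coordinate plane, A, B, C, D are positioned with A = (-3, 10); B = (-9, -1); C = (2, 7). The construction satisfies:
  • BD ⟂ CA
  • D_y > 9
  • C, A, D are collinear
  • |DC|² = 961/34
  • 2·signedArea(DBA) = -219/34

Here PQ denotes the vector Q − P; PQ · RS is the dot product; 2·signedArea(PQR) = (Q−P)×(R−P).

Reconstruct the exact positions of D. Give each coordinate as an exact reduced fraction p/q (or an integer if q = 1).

1. D_x = -87/34  [C, A, D are collinear ∩ BD ⟂ CA]
2. D_y = 331/34  [C, A, D are collinear ∩ BD ⟂ CA]
   → D = (-87/34, 331/34)

D = (-87/34, 331/34)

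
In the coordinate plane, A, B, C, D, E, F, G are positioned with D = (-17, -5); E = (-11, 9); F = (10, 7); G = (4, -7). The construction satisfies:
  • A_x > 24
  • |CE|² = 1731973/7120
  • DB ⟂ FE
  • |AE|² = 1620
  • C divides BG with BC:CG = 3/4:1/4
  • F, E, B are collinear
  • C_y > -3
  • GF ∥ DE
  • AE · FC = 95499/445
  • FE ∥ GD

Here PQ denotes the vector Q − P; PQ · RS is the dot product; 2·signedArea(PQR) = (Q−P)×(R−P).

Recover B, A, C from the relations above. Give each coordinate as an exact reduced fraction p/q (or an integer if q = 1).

1. B_x = -6953/445  [F, E, B are collinear ∩ DB ⟂ FE]
2. B_y = 4201/445  [F, E, B are collinear ∩ DB ⟂ FE]
   → B = (-6953/445, 4201/445)
3. C_x = -1613/1780  [C divides BG with BC:CG = 3/4:1/4]
4. C_y = -1286/445  [C divides BG with BC:CG = 3/4:1/4]
   → C = (-1613/1780, -1286/445)
5. A_x = 25  [line 19413/1780·x + 4401/445·y + -326889/1780 = 0 ∩ |AE|² = 1620]
6. A_y = -9  [line 19413/1780·x + 4401/445·y + -326889/1780 = 0 ∩ |AE|² = 1620]
   → A = (25, -9)

A = (25, -9)
B = (-6953/445, 4201/445)
C = (-1613/1780, -1286/445)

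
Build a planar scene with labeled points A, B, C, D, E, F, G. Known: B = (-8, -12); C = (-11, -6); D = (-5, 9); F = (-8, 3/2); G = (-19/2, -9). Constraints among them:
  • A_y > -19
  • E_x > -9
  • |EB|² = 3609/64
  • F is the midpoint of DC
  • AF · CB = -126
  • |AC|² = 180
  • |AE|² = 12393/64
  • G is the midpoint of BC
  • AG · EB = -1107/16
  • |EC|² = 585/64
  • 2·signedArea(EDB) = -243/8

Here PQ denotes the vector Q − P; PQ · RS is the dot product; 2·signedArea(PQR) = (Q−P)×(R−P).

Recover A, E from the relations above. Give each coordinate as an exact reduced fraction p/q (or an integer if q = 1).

1. A_x = -5  [line -3·x + 6·y + 93 = 0 ∩ |AC|² = 180]
2. A_y = -18  [line -3·x + 6·y + 93 = 0 ∩ |AC|² = 180]
   → A = (-5, -18)
3. E_x = -67/8  [2·signedArea(EDB) = -243/8 ∩ AG · EB = -1107/16]
4. E_y = -9/2  [2·signedArea(EDB) = -243/8 ∩ AG · EB = -1107/16]
   → E = (-67/8, -9/2)

A = (-5, -18)
E = (-67/8, -9/2)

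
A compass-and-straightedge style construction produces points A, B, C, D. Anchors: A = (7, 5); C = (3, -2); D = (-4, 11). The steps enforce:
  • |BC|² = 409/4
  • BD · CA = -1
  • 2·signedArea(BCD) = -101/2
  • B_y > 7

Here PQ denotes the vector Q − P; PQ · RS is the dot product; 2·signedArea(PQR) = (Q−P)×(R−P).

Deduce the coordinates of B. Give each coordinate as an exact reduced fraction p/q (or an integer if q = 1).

1. B_x = 3/2  [BD · CA = -1 ∩ 2·signedArea(BCD) = -101/2]
2. B_y = 8  [BD · CA = -1 ∩ 2·signedArea(BCD) = -101/2]
   → B = (3/2, 8)

B = (3/2, 8)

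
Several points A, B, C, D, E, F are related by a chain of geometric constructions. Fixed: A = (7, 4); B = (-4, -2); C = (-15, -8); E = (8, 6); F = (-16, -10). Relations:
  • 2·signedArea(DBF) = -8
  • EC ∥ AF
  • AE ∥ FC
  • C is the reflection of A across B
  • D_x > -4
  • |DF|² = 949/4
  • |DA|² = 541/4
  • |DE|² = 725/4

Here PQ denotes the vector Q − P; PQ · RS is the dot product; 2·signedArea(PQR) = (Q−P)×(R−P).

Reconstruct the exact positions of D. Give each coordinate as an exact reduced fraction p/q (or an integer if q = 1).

D = (-7/2, -1)

1. D_x = -7/2  [line 8·x + -12·y + 16 = 0 ∩ |DF|² = 949/4]
2. D_y = -1  [line 8·x + -12·y + 16 = 0 ∩ |DF|² = 949/4]
   → D = (-7/2, -1)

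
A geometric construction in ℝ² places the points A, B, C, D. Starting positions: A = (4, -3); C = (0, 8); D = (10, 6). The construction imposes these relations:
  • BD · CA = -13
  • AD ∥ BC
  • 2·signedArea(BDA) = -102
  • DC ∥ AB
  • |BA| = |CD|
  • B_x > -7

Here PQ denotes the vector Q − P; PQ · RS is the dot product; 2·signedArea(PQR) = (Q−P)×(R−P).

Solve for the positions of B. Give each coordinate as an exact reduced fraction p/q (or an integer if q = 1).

B = (-6, -1)

1. B_x = -6  [AD ∥ BC ∩ DC ∥ AB]
2. B_y = -1  [AD ∥ BC ∩ DC ∥ AB]
   → B = (-6, -1)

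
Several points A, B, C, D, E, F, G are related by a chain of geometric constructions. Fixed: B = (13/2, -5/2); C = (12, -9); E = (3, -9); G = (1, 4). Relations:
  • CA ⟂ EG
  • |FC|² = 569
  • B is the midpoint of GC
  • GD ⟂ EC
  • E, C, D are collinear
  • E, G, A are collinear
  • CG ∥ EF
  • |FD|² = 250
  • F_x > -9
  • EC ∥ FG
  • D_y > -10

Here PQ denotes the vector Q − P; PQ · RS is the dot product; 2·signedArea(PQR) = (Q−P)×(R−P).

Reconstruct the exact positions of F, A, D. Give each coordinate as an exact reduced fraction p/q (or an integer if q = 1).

A = (555/173, -1791/173)
D = (1, -9)
F = (-8, 4)

1. F_x = -8  [EC ∥ FG ∩ CG ∥ EF]
2. F_y = 4  [EC ∥ FG ∩ CG ∥ EF]
   → F = (-8, 4)
3. A_x = 555/173  [E, G, A are collinear ∩ CA ⟂ EG]
4. A_y = -1791/173  [E, G, A are collinear ∩ CA ⟂ EG]
   → A = (555/173, -1791/173)
5. D_x = 1  [E, C, D are collinear ∩ GD ⟂ EC]
6. D_y = -9  [E, C, D are collinear ∩ GD ⟂ EC]
   → D = (1, -9)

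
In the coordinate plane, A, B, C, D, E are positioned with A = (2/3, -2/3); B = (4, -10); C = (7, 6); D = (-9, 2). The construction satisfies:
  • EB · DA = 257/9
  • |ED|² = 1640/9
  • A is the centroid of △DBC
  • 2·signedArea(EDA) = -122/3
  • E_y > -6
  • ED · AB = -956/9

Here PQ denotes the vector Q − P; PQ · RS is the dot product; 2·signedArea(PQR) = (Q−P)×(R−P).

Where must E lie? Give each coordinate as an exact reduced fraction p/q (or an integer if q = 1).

E = (7/3, -16/3)

1. E_x = 7/3  [2·signedArea(EDA) = -122/3 ∩ ED · AB = -956/9]
2. E_y = -16/3  [2·signedArea(EDA) = -122/3 ∩ ED · AB = -956/9]
   → E = (7/3, -16/3)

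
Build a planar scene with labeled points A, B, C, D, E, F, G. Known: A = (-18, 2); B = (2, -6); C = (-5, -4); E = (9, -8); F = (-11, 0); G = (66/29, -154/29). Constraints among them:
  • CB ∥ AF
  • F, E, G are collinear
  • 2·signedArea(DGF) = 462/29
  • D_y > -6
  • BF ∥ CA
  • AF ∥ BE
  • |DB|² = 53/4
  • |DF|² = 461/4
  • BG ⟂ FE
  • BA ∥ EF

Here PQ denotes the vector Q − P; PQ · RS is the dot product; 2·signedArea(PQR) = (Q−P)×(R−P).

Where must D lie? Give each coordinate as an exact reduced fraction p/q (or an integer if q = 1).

D = (-3/2, -5)

1. D_x = -3/2  [line -154/29·x + -385/29·y + -2156/29 = 0 ∩ |DB|² = 53/4]
2. D_y = -5  [line -154/29·x + -385/29·y + -2156/29 = 0 ∩ |DB|² = 53/4]
   → D = (-3/2, -5)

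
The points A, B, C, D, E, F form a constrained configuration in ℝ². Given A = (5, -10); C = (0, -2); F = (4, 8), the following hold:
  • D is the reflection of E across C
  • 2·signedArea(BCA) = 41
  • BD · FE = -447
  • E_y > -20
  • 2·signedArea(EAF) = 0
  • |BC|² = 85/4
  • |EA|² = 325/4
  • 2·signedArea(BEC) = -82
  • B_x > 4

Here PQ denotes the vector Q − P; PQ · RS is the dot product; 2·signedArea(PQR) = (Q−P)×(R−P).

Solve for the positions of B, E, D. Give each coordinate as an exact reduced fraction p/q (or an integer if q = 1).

1. B_x = 9/2  [line 8·x + 5·y + -31 = 0 ∩ |BC|² = 85/4]
2. B_y = -1  [line 8·x + 5·y + -31 = 0 ∩ |BC|² = 85/4]
   → B = (9/2, -1)
3. E_x = 11/2  [2·signedArea(BEC) = -82 ∩ 2·signedArea(EAF) = 0]
4. E_y = -19  [2·signedArea(BEC) = -82 ∩ 2·signedArea(EAF) = 0]
   → E = (11/2, -19)
5. D_x = -11/2  [D is the reflection of E across C]
6. D_y = 15  [D is the reflection of E across C]
   → D = (-11/2, 15)

B = (9/2, -1)
D = (-11/2, 15)
E = (11/2, -19)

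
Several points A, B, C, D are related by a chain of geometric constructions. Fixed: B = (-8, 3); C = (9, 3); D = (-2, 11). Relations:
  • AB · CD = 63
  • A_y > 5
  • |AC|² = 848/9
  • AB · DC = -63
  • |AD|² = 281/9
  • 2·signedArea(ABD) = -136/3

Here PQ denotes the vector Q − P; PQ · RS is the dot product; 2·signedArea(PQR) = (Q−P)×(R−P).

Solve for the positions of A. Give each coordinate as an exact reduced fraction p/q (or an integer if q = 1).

1. A_x = -1/3  [2·signedArea(ABD) = -136/3 ∩ AB · CD = 63]
2. A_y = 17/3  [2·signedArea(ABD) = -136/3 ∩ AB · CD = 63]
   → A = (-1/3, 17/3)

A = (-1/3, 17/3)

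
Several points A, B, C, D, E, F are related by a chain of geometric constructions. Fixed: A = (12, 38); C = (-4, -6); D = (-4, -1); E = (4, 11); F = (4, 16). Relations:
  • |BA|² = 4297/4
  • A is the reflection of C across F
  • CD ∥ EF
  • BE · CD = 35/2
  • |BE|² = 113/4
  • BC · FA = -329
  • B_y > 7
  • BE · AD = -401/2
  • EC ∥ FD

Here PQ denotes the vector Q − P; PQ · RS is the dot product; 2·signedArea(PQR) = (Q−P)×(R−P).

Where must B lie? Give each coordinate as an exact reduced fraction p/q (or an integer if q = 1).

1. B_x = 0  [BC · FA = -329 ∩ BE · CD = 35/2]
2. B_y = 15/2  [BC · FA = -329 ∩ BE · CD = 35/2]
   → B = (0, 15/2)

B = (0, 15/2)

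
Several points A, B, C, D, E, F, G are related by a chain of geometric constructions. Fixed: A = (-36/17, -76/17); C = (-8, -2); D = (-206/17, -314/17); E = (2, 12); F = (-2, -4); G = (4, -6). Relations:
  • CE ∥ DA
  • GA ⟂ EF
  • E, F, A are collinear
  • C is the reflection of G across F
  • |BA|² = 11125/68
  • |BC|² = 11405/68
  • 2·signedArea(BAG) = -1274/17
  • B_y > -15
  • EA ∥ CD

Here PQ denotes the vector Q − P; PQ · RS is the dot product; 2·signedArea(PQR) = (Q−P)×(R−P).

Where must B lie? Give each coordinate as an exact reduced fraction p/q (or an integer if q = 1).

1. B_x = -163/17  [line 26/17·x + 104/17·y + 1794/17 = 0 ∩ |BA|² = 11125/68]
2. B_y = -505/34  [line 26/17·x + 104/17·y + 1794/17 = 0 ∩ |BA|² = 11125/68]
   → B = (-163/17, -505/34)

B = (-163/17, -505/34)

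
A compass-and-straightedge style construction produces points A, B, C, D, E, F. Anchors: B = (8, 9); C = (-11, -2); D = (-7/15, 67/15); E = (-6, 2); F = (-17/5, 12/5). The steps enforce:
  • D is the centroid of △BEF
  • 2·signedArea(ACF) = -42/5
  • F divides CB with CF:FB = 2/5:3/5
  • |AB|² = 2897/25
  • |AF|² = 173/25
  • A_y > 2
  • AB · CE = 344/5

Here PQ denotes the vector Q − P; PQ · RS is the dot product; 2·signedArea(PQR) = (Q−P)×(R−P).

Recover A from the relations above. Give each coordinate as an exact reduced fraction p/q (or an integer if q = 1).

A = (-4/5, 14/5)

1. A_x = -4/5  [AB · CE = 344/5 ∩ 2·signedArea(ACF) = -42/5]
2. A_y = 14/5  [AB · CE = 344/5 ∩ 2·signedArea(ACF) = -42/5]
   → A = (-4/5, 14/5)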